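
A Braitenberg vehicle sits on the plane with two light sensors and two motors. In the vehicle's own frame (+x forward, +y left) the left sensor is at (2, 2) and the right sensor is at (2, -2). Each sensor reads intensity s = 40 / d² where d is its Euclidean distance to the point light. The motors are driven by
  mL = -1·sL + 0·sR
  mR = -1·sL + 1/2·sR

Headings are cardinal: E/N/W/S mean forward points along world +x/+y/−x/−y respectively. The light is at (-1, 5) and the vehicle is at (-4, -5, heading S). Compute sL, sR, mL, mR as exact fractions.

8/29 40/169 -8/29 -772/4901

left sensor world pos  = (-2, -7); dL² = 145
right sensor world pos = (-6, -7); dR² = 169
sL = 40/145 = 8/29
sR = 40/169 = 40/169
mL = -1·sL + 0·sR = -8/29
mR = -1·sL + 1/2·sR = -772/4901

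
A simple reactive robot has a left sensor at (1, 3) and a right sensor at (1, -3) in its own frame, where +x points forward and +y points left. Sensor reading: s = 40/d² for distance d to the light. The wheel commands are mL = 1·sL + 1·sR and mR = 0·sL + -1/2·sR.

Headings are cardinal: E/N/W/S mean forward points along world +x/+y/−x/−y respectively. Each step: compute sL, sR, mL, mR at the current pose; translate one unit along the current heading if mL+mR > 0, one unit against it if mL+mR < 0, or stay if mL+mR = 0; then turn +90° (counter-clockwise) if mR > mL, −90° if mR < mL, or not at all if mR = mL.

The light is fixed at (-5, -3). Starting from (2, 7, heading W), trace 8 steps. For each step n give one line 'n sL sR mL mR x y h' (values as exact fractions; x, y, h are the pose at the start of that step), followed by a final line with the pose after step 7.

0 8/17 8/41 464/697 -4/41 2 7 W
1 4/13 20/101 664/1313 -10/101 1 7 N
2 8/49 40/113 2864/5537 -20/113 1 8 E
3 1/5 10/29 79/145 -5/29 2 8 S
4 8/17 8/41 464/697 -4/41 2 7 W
5 4/13 20/101 664/1313 -10/101 1 7 N
6 8/49 40/113 2864/5537 -20/113 1 8 E
7 1/5 10/29 79/145 -5/29 2 8 S
final 2 7 W

n=0: pose=(2,7,W); sL=8/17, sR=8/41; mL=464/697, mR=-4/41; mL+mR=396/697 → advance +1; mR−mL=-532/697 → turn -1·90°
n=1: pose=(1,7,N); sL=4/13, sR=20/101; mL=664/1313, mR=-10/101; mL+mR=534/1313 → advance +1; mR−mL=-794/1313 → turn -1·90°
n=2: pose=(1,8,E); sL=8/49, sR=40/113; mL=2864/5537, mR=-20/113; mL+mR=1884/5537 → advance +1; mR−mL=-3844/5537 → turn -1·90°
n=3: pose=(2,8,S); sL=1/5, sR=10/29; mL=79/145, mR=-5/29; mL+mR=54/145 → advance +1; mR−mL=-104/145 → turn -1·90°
n=4: pose=(2,7,W); sL=8/17, sR=8/41; mL=464/697, mR=-4/41; mL+mR=396/697 → advance +1; mR−mL=-532/697 → turn -1·90°
n=5: pose=(1,7,N); sL=4/13, sR=20/101; mL=664/1313, mR=-10/101; mL+mR=534/1313 → advance +1; mR−mL=-794/1313 → turn -1·90°
n=6: pose=(1,8,E); sL=8/49, sR=40/113; mL=2864/5537, mR=-20/113; mL+mR=1884/5537 → advance +1; mR−mL=-3844/5537 → turn -1·90°
n=7: pose=(2,8,S); sL=1/5, sR=10/29; mL=79/145, mR=-5/29; mL+mR=54/145 → advance +1; mR−mL=-104/145 → turn -1·90°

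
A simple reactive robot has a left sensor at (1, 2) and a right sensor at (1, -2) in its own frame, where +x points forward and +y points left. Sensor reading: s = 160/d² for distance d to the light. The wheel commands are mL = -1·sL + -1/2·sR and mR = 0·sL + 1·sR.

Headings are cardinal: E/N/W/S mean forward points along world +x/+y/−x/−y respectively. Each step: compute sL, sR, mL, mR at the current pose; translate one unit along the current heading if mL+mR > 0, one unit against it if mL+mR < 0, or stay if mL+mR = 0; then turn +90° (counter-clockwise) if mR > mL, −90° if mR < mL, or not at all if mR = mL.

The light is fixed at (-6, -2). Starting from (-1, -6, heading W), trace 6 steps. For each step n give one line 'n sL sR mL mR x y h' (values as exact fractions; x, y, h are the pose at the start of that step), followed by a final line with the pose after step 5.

0 40/13 8 -92/13 8 -1 -6 W
1 160/61 160/29 -9520/1769 160/29 -2 -6 S
2 80/17 80/37 -3640/629 80/37 -2 -7 E
3 160/17 160/41 -7920/697 160/41 -3 -7 N
4 40/17 8 -108/17 8 -3 -8 W
5 32/13 160/49 -2608/637 160/49 -4 -8 S
final -4 -7 E

n=0: pose=(-1,-6,W); sL=40/13, sR=8; mL=-92/13, mR=8; mL+mR=12/13 → advance +1; mR−mL=196/13 → turn +1·90°
n=1: pose=(-2,-6,S); sL=160/61, sR=160/29; mL=-9520/1769, mR=160/29; mL+mR=240/1769 → advance +1; mR−mL=19280/1769 → turn +1·90°
n=2: pose=(-2,-7,E); sL=80/17, sR=80/37; mL=-3640/629, mR=80/37; mL+mR=-2280/629 → advance -1; mR−mL=5000/629 → turn +1·90°
n=3: pose=(-3,-7,N); sL=160/17, sR=160/41; mL=-7920/697, mR=160/41; mL+mR=-5200/697 → advance -1; mR−mL=10640/697 → turn +1·90°
n=4: pose=(-3,-8,W); sL=40/17, sR=8; mL=-108/17, mR=8; mL+mR=28/17 → advance +1; mR−mL=244/17 → turn +1·90°
n=5: pose=(-4,-8,S); sL=32/13, sR=160/49; mL=-2608/637, mR=160/49; mL+mR=-528/637 → advance -1; mR−mL=4688/637 → turn +1·90°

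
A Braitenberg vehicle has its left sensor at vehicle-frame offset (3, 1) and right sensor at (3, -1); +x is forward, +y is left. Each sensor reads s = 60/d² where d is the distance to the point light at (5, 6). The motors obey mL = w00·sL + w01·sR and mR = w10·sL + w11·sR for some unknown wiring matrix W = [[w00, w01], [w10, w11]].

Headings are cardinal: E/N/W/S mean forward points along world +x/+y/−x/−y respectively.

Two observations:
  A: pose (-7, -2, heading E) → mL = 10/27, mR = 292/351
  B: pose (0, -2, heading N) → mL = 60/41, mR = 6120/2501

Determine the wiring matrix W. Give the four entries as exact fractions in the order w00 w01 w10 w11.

0 1 1 1

obs A: pose=(-7,-2,E) → sL=6/13, sR=10/27, mL=10/27, mR=292/351
obs B: pose=(0,-2,N) → sL=60/61, sR=60/41, mL=60/41, mR=6120/2501
sensor matrix S = [[6/13, 10/27], [60/61, 60/41]]; det S = 91040/292617
solve [mL_A; mL_B] = S·[w00; w01] and [mR_A; mR_B] = S·[w10; w11]:
  w00 = 0, w01 = 1, w10 = 1, w11 = 1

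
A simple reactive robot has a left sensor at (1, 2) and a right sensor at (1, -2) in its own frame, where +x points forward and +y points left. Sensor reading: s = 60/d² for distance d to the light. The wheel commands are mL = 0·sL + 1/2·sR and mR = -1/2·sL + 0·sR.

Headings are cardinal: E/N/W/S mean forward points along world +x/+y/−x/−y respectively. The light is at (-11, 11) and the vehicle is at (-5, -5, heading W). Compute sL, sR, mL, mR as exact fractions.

60/349 60/221 30/221 -30/349

left sensor world pos  = (-6, -7); dL² = 349
right sensor world pos = (-6, -3); dR² = 221
sL = 60/349 = 60/349
sR = 60/221 = 60/221
mL = 0·sL + 1/2·sR = 30/221
mR = -1/2·sL + 0·sR = -30/349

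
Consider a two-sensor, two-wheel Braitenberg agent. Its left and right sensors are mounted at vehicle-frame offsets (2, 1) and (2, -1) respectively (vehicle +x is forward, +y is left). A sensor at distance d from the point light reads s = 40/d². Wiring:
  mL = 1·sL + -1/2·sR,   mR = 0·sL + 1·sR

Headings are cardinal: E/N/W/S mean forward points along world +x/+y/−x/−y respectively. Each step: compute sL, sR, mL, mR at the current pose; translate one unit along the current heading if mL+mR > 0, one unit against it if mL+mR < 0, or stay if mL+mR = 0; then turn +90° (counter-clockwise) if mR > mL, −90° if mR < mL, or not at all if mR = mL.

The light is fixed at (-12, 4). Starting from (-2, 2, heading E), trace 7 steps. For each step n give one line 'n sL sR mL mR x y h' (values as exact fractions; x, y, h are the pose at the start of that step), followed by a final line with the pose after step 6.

n=0: pose=(-2,2,E); sL=8/29, sR=40/153; mL=644/4437, mR=40/153; mL+mR=1804/4437 → advance +1; mR−mL=172/1479 → turn +1·90°
n=1: pose=(-1,2,N); sL=2/5, sR=5/18; mL=47/180, mR=5/18; mL+mR=97/180 → advance +1; mR−mL=1/60 → turn +1·90°
n=2: pose=(-1,3,W); sL=8/17, sR=40/81; mL=308/1377, mR=40/81; mL+mR=988/1377 → advance +1; mR−mL=124/459 → turn +1·90°
n=3: pose=(-2,3,S); sL=4/13, sR=4/9; mL=10/117, mR=4/9; mL+mR=62/117 → advance +1; mR−mL=14/39 → turn +1·90°
n=4: pose=(-2,2,E); sL=8/29, sR=40/153; mL=644/4437, mR=40/153; mL+mR=1804/4437 → advance +1; mR−mL=172/1479 → turn +1·90°
n=5: pose=(-1,2,N); sL=2/5, sR=5/18; mL=47/180, mR=5/18; mL+mR=97/180 → advance +1; mR−mL=1/60 → turn +1·90°
n=6: pose=(-1,3,W); sL=8/17, sR=40/81; mL=308/1377, mR=40/81; mL+mR=988/1377 → advance +1; mR−mL=124/459 → turn +1·90°

0 8/29 40/153 644/4437 40/153 -2 2 E
1 2/5 5/18 47/180 5/18 -1 2 N
2 8/17 40/81 308/1377 40/81 -1 3 W
3 4/13 4/9 10/117 4/9 -2 3 S
4 8/29 40/153 644/4437 40/153 -2 2 E
5 2/5 5/18 47/180 5/18 -1 2 N
6 8/17 40/81 308/1377 40/81 -1 3 W
final -2 3 S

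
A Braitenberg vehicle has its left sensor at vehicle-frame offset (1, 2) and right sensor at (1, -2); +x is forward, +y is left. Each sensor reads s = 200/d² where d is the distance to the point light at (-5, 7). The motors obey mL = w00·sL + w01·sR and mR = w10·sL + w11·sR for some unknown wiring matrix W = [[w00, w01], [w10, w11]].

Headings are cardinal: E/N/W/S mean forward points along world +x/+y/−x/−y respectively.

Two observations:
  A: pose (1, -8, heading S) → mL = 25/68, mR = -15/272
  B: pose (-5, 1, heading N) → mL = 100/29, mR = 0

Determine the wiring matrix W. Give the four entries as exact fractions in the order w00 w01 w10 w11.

obs A: pose=(1,-8,S) → sL=5/8, sR=25/34, mL=25/68, mR=-15/272
obs B: pose=(-5,1,N) → sL=200/29, sR=200/29, mL=100/29, mR=0
sensor matrix S = [[5/8, 25/34], [200/29, 200/29]]; det S = -375/493
solve [mL_A; mL_B] = S·[w00; w01] and [mR_A; mR_B] = S·[w10; w11]:
  w00 = 0, w01 = 1/2, w10 = 1/2, w11 = -1/2

0 1/2 1/2 -1/2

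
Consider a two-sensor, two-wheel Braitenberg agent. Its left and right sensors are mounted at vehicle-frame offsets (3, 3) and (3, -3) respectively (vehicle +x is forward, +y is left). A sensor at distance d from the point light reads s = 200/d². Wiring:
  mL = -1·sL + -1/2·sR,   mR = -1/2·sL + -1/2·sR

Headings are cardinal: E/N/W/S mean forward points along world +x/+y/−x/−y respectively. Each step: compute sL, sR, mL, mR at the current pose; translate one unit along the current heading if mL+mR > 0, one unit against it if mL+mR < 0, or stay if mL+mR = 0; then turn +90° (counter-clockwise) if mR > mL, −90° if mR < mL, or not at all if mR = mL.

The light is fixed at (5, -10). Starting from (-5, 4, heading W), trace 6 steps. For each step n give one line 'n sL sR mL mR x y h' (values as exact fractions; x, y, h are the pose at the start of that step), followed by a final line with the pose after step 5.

n=0: pose=(-5,4,W); sL=20/29, sR=100/229; mL=-6030/6641, mR=-3740/6641; mL+mR=-9770/6641 → advance -1; mR−mL=10/29 → turn +1·90°
n=1: pose=(-4,4,S); sL=200/157, sR=40/53; mL=-13740/8321, mR=-8440/8321; mL+mR=-22180/8321 → advance -1; mR−mL=100/157 → turn +1·90°
n=2: pose=(-4,5,E); sL=5/9, sR=10/9; mL=-10/9, mR=-5/6; mL+mR=-35/18 → advance -1; mR−mL=5/18 → turn +1·90°
n=3: pose=(-5,5,N); sL=200/493, sR=200/373; mL=-123900/183889, mR=-86600/183889; mL+mR=-210500/183889 → advance -1; mR−mL=100/493 → turn +1·90°
n=4: pose=(-5,4,W); sL=20/29, sR=100/229; mL=-6030/6641, mR=-3740/6641; mL+mR=-9770/6641 → advance -1; mR−mL=10/29 → turn +1·90°
n=5: pose=(-4,4,S); sL=200/157, sR=40/53; mL=-13740/8321, mR=-8440/8321; mL+mR=-22180/8321 → advance -1; mR−mL=100/157 → turn +1·90°

0 20/29 100/229 -6030/6641 -3740/6641 -5 4 W
1 200/157 40/53 -13740/8321 -8440/8321 -4 4 S
2 5/9 10/9 -10/9 -5/6 -4 5 E
3 200/493 200/373 -123900/183889 -86600/183889 -5 5 N
4 20/29 100/229 -6030/6641 -3740/6641 -5 4 W
5 200/157 40/53 -13740/8321 -8440/8321 -4 4 S
final -4 5 E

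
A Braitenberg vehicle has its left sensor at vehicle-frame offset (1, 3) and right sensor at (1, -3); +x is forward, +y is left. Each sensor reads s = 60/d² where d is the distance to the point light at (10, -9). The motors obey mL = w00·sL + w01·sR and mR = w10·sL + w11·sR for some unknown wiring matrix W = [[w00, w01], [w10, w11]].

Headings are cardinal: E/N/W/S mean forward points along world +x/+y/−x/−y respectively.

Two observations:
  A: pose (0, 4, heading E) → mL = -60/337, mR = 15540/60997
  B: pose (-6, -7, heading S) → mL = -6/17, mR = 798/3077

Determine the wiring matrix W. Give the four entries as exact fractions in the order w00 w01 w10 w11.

obs A: pose=(0,4,E) → sL=60/337, sR=60/181, mL=-60/337, mR=15540/60997
obs B: pose=(-6,-7,S) → sL=6/17, sR=30/181, mL=-6/17, mR=798/3077
sensor matrix S = [[60/337, 60/181], [6/17, 30/181]]; det S = -90720/1036949
solve [mL_A; mL_B] = S·[w00; w01] and [mR_A; mR_B] = S·[w10; w11]:
  w00 = -1, w01 = 0, w10 = 1/2, w11 = 1/2

-1 0 1/2 1/2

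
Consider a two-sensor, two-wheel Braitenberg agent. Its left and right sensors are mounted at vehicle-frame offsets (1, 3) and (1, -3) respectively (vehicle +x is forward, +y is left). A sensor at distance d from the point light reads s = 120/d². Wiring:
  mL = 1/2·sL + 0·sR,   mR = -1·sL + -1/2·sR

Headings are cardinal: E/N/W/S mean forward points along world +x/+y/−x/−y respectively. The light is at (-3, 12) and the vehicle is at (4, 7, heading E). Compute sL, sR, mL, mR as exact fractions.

left sensor world pos  = (5, 10); dL² = 68
right sensor world pos = (5, 4); dR² = 128
sL = 120/68 = 30/17
sR = 120/128 = 15/16
mL = 1/2·sL + 0·sR = 15/17
mR = -1·sL + -1/2·sR = -1215/544

30/17 15/16 15/17 -1215/544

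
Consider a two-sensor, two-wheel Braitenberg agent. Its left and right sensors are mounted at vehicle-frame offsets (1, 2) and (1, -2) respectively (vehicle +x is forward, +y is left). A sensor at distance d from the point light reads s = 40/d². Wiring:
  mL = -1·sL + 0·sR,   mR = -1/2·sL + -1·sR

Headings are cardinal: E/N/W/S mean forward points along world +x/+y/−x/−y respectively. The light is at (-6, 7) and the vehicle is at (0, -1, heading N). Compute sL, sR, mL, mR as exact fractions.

8/13 40/113 -8/13 -972/1469

left sensor world pos  = (-2, 0); dL² = 65
right sensor world pos = (2, 0); dR² = 113
sL = 40/65 = 8/13
sR = 40/113 = 40/113
mL = -1·sL + 0·sR = -8/13
mR = -1/2·sL + -1·sR = -972/1469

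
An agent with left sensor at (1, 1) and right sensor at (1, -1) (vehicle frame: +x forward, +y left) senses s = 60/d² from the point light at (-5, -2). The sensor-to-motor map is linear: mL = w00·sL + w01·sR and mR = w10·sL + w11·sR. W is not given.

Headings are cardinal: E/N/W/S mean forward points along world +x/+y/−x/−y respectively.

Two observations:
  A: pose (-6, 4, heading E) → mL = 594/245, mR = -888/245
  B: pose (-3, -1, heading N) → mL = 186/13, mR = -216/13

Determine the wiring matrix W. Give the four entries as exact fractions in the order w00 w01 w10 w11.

obs A: pose=(-6,4,E) → sL=60/49, sR=12/5, mL=594/245, mR=-888/245
obs B: pose=(-3,-1,N) → sL=12, sR=60/13, mL=186/13, mR=-216/13
sensor matrix S = [[60/49, 12/5], [12, 60/13]]; det S = -73728/3185
solve [mL_A; mL_B] = S·[w00; w01] and [mR_A; mR_B] = S·[w10; w11]:
  w00 = 1, w01 = 1/2, w10 = -1, w11 = -1

1 1/2 -1 -1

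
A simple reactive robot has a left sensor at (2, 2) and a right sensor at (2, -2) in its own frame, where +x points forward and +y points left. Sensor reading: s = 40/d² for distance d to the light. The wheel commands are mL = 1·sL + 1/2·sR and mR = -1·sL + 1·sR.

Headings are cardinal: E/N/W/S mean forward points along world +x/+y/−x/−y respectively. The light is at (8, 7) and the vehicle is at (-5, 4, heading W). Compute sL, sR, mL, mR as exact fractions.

4/25 20/113 702/2825 48/2825

left sensor world pos  = (-7, 2); dL² = 250
right sensor world pos = (-7, 6); dR² = 226
sL = 40/250 = 4/25
sR = 40/226 = 20/113
mL = 1·sL + 1/2·sR = 702/2825
mR = -1·sL + 1·sR = 48/2825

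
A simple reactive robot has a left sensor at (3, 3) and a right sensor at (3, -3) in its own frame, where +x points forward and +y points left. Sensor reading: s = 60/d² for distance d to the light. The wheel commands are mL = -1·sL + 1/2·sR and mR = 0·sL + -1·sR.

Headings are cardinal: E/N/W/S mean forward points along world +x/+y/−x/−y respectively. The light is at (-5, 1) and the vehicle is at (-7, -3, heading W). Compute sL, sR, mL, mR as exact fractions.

left sensor world pos  = (-10, -6); dL² = 74
right sensor world pos = (-10, 0); dR² = 26
sL = 60/74 = 30/37
sR = 60/26 = 30/13
mL = -1·sL + 1/2·sR = 165/481
mR = 0·sL + -1·sR = -30/13

30/37 30/13 165/481 -30/13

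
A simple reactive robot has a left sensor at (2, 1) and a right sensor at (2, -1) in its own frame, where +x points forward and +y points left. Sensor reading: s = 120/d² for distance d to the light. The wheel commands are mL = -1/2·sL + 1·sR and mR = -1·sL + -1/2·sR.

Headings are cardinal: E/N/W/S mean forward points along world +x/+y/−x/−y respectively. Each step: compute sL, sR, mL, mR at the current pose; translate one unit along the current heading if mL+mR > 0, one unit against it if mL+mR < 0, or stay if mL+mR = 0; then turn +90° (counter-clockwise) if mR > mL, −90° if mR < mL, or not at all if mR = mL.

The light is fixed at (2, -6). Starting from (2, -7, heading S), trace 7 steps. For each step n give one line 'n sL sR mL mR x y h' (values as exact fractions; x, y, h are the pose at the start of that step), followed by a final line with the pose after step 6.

n=0: pose=(2,-7,S); sL=12, sR=12; mL=6, mR=-18; mL+mR=-12 → advance -1; mR−mL=-24 → turn -1·90°
n=1: pose=(2,-6,W); sL=24, sR=24; mL=12, mR=-36; mL+mR=-24 → advance -1; mR−mL=-48 → turn -1·90°
n=2: pose=(3,-6,N); sL=30, sR=15; mL=0, mR=-75/2; mL+mR=-75/2 → advance -1; mR−mL=-75/2 → turn -1·90°
n=3: pose=(3,-7,E); sL=40/3, sR=120/13; mL=100/39, mR=-700/39; mL+mR=-200/13 → advance -1; mR−mL=-800/39 → turn -1·90°
n=4: pose=(2,-7,S); sL=12, sR=12; mL=6, mR=-18; mL+mR=-12 → advance -1; mR−mL=-24 → turn -1·90°
n=5: pose=(2,-6,W); sL=24, sR=24; mL=12, mR=-36; mL+mR=-24 → advance -1; mR−mL=-48 → turn -1·90°
n=6: pose=(3,-6,N); sL=30, sR=15; mL=0, mR=-75/2; mL+mR=-75/2 → advance -1; mR−mL=-75/2 → turn -1·90°

0 12 12 6 -18 2 -7 S
1 24 24 12 -36 2 -6 W
2 30 15 0 -75/2 3 -6 N
3 40/3 120/13 100/39 -700/39 3 -7 E
4 12 12 6 -18 2 -7 S
5 24 24 12 -36 2 -6 W
6 30 15 0 -75/2 3 -6 N
final 3 -7 E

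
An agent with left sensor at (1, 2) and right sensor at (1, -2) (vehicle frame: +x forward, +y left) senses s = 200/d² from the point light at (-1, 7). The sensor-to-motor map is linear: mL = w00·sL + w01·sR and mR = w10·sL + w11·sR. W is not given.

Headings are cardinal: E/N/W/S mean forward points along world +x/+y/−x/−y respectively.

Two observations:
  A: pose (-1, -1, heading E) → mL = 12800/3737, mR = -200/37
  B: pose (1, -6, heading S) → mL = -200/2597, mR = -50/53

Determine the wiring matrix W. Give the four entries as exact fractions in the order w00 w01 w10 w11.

1 -1 -1 0

obs A: pose=(-1,-1,E) → sL=200/37, sR=200/101, mL=12800/3737, mR=-200/37
obs B: pose=(1,-6,S) → sL=50/53, sR=50/49, mL=-200/2597, mR=-50/53
sensor matrix S = [[200/37, 200/101], [50/53, 50/49]]; det S = 35400000/9704989
solve [mL_A; mL_B] = S·[w00; w01] and [mR_A; mR_B] = S·[w10; w11]:
  w00 = 1, w01 = -1, w10 = -1, w11 = 0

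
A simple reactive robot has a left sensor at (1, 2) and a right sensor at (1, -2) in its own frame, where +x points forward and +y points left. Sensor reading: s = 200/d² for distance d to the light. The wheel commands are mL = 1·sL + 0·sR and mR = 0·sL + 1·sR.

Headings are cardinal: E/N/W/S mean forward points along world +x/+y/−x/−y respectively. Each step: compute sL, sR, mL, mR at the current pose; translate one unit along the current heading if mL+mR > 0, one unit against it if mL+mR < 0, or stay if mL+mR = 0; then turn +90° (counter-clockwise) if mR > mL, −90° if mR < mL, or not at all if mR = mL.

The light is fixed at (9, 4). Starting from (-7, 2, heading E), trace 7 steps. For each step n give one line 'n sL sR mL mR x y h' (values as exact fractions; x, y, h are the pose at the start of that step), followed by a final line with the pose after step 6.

0 8/9 200/241 8/9 200/241 -7 2 E
1 100/89 100/149 100/89 100/149 -6 2 S
2 200/281 200/257 200/281 200/257 -6 1 W
3 50/53 10/17 50/53 10/17 -7 1 S
4 8/13 200/293 8/13 200/293 -7 0 W
5 4/5 100/193 4/5 100/193 -8 0 S
6 200/373 200/333 200/373 200/333 -8 -1 W
final -9 -1 S

n=0: pose=(-7,2,E); sL=8/9, sR=200/241; mL=8/9, mR=200/241; mL+mR=3728/2169 → advance +1; mR−mL=-128/2169 → turn -1·90°
n=1: pose=(-6,2,S); sL=100/89, sR=100/149; mL=100/89, mR=100/149; mL+mR=23800/13261 → advance +1; mR−mL=-6000/13261 → turn -1·90°
n=2: pose=(-6,1,W); sL=200/281, sR=200/257; mL=200/281, mR=200/257; mL+mR=107600/72217 → advance +1; mR−mL=4800/72217 → turn +1·90°
n=3: pose=(-7,1,S); sL=50/53, sR=10/17; mL=50/53, mR=10/17; mL+mR=1380/901 → advance +1; mR−mL=-320/901 → turn -1·90°
n=4: pose=(-7,0,W); sL=8/13, sR=200/293; mL=8/13, mR=200/293; mL+mR=4944/3809 → advance +1; mR−mL=256/3809 → turn +1·90°
n=5: pose=(-8,0,S); sL=4/5, sR=100/193; mL=4/5, mR=100/193; mL+mR=1272/965 → advance +1; mR−mL=-272/965 → turn -1·90°
n=6: pose=(-8,-1,W); sL=200/373, sR=200/333; mL=200/373, mR=200/333; mL+mR=141200/124209 → advance +1; mR−mL=8000/124209 → turn +1·90°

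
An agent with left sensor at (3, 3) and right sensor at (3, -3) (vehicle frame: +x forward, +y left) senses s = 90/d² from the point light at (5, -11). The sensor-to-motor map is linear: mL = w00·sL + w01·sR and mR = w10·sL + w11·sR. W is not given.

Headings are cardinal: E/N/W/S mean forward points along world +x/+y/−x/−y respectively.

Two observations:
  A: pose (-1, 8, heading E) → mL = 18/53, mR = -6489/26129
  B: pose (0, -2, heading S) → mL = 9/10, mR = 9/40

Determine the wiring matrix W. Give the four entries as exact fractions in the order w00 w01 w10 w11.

0 1 1/2 -1

obs A: pose=(-1,8,E) → sL=90/493, sR=18/53, mL=18/53, mR=-6489/26129
obs B: pose=(0,-2,S) → sL=9/4, sR=9/10, mL=9/10, mR=9/40
sensor matrix S = [[90/493, 18/53], [9/4, 9/10]]; det S = -31347/52258
solve [mL_A; mL_B] = S·[w00; w01] and [mR_A; mR_B] = S·[w10; w11]:
  w00 = 0, w01 = 1, w10 = 1/2, w11 = -1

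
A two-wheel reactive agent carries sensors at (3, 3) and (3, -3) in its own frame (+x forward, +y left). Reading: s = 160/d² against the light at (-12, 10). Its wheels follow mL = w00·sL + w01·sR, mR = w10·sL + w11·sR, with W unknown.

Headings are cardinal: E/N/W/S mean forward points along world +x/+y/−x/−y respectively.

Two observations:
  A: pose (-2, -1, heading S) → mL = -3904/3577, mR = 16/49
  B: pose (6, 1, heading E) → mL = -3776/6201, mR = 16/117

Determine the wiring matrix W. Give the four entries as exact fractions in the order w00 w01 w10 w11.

-1 -1 0 1/2

obs A: pose=(-2,-1,S) → sL=32/73, sR=32/49, mL=-3904/3577, mR=16/49
obs B: pose=(6,1,E) → sL=160/477, sR=32/117, mL=-3776/6201, mR=16/117
sensor matrix S = [[32/73, 32/49], [160/477, 32/117]]; det S = -733184/7393659
solve [mL_A; mL_B] = S·[w00; w01] and [mR_A; mR_B] = S·[w10; w11]:
  w00 = -1, w01 = -1, w10 = 0, w11 = 1/2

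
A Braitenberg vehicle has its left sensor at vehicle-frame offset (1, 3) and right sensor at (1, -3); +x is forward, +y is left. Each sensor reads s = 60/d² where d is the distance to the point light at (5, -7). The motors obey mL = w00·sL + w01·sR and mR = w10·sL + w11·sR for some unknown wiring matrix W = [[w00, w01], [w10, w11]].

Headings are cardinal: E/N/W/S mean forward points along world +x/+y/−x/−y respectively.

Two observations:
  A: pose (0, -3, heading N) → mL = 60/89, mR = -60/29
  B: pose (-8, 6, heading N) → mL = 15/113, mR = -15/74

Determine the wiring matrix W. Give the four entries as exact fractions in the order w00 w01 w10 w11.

obs A: pose=(0,-3,N) → sL=60/89, sR=60/29, mL=60/89, mR=-60/29
obs B: pose=(-8,6,N) → sL=15/113, sR=15/74, mL=15/113, mR=-15/74
sensor matrix S = [[60/89, 60/29], [15/113, 15/74]]; det S = -1489050/10791161
solve [mL_A; mL_B] = S·[w00; w01] and [mR_A; mR_B] = S·[w10; w11]:
  w00 = 1, w01 = 0, w10 = 0, w11 = -1

1 0 0 -1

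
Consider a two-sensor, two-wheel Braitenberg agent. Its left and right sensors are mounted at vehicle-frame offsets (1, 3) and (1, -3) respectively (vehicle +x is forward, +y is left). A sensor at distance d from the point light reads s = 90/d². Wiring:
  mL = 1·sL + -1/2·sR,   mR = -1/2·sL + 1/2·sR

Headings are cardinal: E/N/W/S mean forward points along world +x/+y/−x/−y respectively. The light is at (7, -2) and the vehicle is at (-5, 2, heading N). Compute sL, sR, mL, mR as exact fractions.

9/25 45/53 -171/2650 324/1325

left sensor world pos  = (-8, 3); dL² = 250
right sensor world pos = (-2, 3); dR² = 106
sL = 90/250 = 9/25
sR = 90/106 = 45/53
mL = 1·sL + -1/2·sR = -171/2650
mR = -1/2·sL + 1/2·sR = 324/1325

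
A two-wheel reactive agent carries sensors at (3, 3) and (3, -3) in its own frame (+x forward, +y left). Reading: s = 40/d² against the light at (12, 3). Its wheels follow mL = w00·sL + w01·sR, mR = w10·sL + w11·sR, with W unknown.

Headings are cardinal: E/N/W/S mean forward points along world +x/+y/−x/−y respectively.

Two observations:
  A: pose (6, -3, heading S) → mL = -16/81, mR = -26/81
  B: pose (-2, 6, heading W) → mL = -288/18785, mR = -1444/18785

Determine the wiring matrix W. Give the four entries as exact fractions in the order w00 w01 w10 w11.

-1 1 -1 1/2

obs A: pose=(6,-3,S) → sL=4/9, sR=20/81, mL=-16/81, mR=-26/81
obs B: pose=(-2,6,W) → sL=40/289, sR=8/65, mL=-288/18785, mR=-1444/18785
sensor matrix S = [[4/9, 20/81], [40/289, 8/65]]; det S = 31232/1521585
solve [mL_A; mL_B] = S·[w00; w01] and [mR_A; mR_B] = S·[w10; w11]:
  w00 = -1, w01 = 1, w10 = -1, w11 = 1/2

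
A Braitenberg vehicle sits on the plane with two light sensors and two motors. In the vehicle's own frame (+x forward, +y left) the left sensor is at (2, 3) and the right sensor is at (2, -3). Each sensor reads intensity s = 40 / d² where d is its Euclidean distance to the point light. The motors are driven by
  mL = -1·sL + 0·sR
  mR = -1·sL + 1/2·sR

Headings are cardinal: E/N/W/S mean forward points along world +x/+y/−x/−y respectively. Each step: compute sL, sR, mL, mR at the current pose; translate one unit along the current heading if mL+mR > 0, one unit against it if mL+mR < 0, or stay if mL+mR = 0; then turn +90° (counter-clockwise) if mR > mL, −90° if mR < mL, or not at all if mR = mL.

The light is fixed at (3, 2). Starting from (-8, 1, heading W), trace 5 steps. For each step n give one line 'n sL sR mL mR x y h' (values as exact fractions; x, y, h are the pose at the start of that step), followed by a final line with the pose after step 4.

0 8/37 40/173 -8/37 -644/6401 -8 1 W
1 20/29 20/89 -20/29 -1490/2581 -7 1 S
2 40/73 40/73 -40/73 -20/73 -7 2 E
3 1/5 10/17 -1/5 8/85 -8 2 N
4 8/37 40/173 -8/37 -644/6401 -8 1 W
final -7 1 S

n=0: pose=(-8,1,W); sL=8/37, sR=40/173; mL=-8/37, mR=-644/6401; mL+mR=-2028/6401 → advance -1; mR−mL=20/173 → turn +1·90°
n=1: pose=(-7,1,S); sL=20/29, sR=20/89; mL=-20/29, mR=-1490/2581; mL+mR=-3270/2581 → advance -1; mR−mL=10/89 → turn +1·90°
n=2: pose=(-7,2,E); sL=40/73, sR=40/73; mL=-40/73, mR=-20/73; mL+mR=-60/73 → advance -1; mR−mL=20/73 → turn +1·90°
n=3: pose=(-8,2,N); sL=1/5, sR=10/17; mL=-1/5, mR=8/85; mL+mR=-9/85 → advance -1; mR−mL=5/17 → turn +1·90°
n=4: pose=(-8,1,W); sL=8/37, sR=40/173; mL=-8/37, mR=-644/6401; mL+mR=-2028/6401 → advance -1; mR−mL=20/173 → turn +1·90°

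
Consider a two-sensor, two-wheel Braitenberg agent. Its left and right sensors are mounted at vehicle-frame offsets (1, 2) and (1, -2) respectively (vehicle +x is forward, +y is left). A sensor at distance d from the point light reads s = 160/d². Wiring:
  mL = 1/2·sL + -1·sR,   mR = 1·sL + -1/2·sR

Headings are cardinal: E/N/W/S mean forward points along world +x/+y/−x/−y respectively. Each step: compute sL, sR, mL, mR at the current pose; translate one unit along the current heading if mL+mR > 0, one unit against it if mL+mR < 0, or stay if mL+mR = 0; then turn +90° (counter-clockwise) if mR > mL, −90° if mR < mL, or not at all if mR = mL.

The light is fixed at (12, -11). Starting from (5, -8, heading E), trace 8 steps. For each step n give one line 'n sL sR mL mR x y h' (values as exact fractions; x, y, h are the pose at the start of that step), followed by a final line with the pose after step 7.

0 160/61 160/37 -6800/2257 1040/2257 5 -8 E
1 40/29 40/13 -900/377 -60/377 4 -8 N
2 160/81 160/97 -5200/7857 9040/7857 4 -9 W
3 16/5 80/61 88/305 776/305 3 -9 S
4 160/73 32/13 -1296/949 912/949 3 -10 E
5 40/37 40/17 -1140/629 -60/629 2 -10 N
6 32/25 32/25 -16/25 16/25 2 -11 W
7 32/13 32/29 48/377 720/377 2 -11 S
final 2 -12 E

n=0: pose=(5,-8,E); sL=160/61, sR=160/37; mL=-6800/2257, mR=1040/2257; mL+mR=-5760/2257 → advance -1; mR−mL=7840/2257 → turn +1·90°
n=1: pose=(4,-8,N); sL=40/29, sR=40/13; mL=-900/377, mR=-60/377; mL+mR=-960/377 → advance -1; mR−mL=840/377 → turn +1·90°
n=2: pose=(4,-9,W); sL=160/81, sR=160/97; mL=-5200/7857, mR=9040/7857; mL+mR=1280/2619 → advance +1; mR−mL=14240/7857 → turn +1·90°
n=3: pose=(3,-9,S); sL=16/5, sR=80/61; mL=88/305, mR=776/305; mL+mR=864/305 → advance +1; mR−mL=688/305 → turn +1·90°
n=4: pose=(3,-10,E); sL=160/73, sR=32/13; mL=-1296/949, mR=912/949; mL+mR=-384/949 → advance -1; mR−mL=2208/949 → turn +1·90°
n=5: pose=(2,-10,N); sL=40/37, sR=40/17; mL=-1140/629, mR=-60/629; mL+mR=-1200/629 → advance -1; mR−mL=1080/629 → turn +1·90°
n=6: pose=(2,-11,W); sL=32/25, sR=32/25; mL=-16/25, mR=16/25; mL+mR=0 → advance +0; mR−mL=32/25 → turn +1·90°
n=7: pose=(2,-11,S); sL=32/13, sR=32/29; mL=48/377, mR=720/377; mL+mR=768/377 → advance +1; mR−mL=672/377 → turn +1·90°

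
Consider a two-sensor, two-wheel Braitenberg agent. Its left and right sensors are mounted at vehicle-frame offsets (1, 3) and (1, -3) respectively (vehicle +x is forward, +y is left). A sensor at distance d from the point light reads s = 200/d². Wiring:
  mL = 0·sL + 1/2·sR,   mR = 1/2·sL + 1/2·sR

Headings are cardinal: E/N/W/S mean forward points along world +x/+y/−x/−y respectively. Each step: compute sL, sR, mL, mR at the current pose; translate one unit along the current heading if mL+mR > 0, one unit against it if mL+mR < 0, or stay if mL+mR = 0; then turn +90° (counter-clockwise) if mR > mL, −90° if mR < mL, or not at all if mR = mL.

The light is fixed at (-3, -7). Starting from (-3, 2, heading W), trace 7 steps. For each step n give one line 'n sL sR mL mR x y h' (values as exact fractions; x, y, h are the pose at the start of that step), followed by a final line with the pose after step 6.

0 200/37 40/29 20/29 3640/1073 -3 2 W
1 50/17 5/2 5/4 185/68 -4 2 S
2 200/121 8 4 584/121 -4 1 E
3 20/9 20/9 10/9 20/9 -3 1 N
4 200/37 40/29 20/29 3640/1073 -3 2 W
5 50/17 5/2 5/4 185/68 -4 2 S
6 200/121 8 4 584/121 -4 1 E
final -3 1 N

n=0: pose=(-3,2,W); sL=200/37, sR=40/29; mL=20/29, mR=3640/1073; mL+mR=4380/1073 → advance +1; mR−mL=100/37 → turn +1·90°
n=1: pose=(-4,2,S); sL=50/17, sR=5/2; mL=5/4, mR=185/68; mL+mR=135/34 → advance +1; mR−mL=25/17 → turn +1·90°
n=2: pose=(-4,1,E); sL=200/121, sR=8; mL=4, mR=584/121; mL+mR=1068/121 → advance +1; mR−mL=100/121 → turn +1·90°
n=3: pose=(-3,1,N); sL=20/9, sR=20/9; mL=10/9, mR=20/9; mL+mR=10/3 → advance +1; mR−mL=10/9 → turn +1·90°
n=4: pose=(-3,2,W); sL=200/37, sR=40/29; mL=20/29, mR=3640/1073; mL+mR=4380/1073 → advance +1; mR−mL=100/37 → turn +1·90°
n=5: pose=(-4,2,S); sL=50/17, sR=5/2; mL=5/4, mR=185/68; mL+mR=135/34 → advance +1; mR−mL=25/17 → turn +1·90°
n=6: pose=(-4,1,E); sL=200/121, sR=8; mL=4, mR=584/121; mL+mR=1068/121 → advance +1; mR−mL=100/121 → turn +1·90°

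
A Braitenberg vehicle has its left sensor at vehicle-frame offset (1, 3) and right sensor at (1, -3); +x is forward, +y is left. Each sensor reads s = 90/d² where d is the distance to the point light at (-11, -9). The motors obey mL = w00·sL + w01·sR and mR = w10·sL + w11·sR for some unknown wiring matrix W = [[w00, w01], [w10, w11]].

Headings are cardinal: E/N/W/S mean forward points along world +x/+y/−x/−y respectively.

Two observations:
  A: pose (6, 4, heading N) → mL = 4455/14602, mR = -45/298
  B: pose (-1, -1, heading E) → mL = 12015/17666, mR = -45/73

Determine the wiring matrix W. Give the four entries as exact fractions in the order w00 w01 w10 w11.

1 1/2 0 -1

obs A: pose=(6,4,N) → sL=45/196, sR=45/298, mL=4455/14602, mR=-45/298
obs B: pose=(-1,-1,E) → sL=45/121, sR=45/73, mL=12015/17666, mR=-45/73
sensor matrix S = [[45/196, 45/298], [45/121, 45/73]]; det S = 22021875/257958932
solve [mL_A; mL_B] = S·[w00; w01] and [mR_A; mR_B] = S·[w10; w11]:
  w00 = 1, w01 = 1/2, w10 = 0, w11 = -1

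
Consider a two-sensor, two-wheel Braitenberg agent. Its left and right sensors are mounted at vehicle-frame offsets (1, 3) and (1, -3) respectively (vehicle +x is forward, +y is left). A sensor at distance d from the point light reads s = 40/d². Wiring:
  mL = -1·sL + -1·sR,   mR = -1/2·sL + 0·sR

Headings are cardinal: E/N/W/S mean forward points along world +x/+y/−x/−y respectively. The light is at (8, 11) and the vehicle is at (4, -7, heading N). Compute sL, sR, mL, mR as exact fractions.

20/169 4/29 -1256/4901 -10/169

left sensor world pos  = (1, -6); dL² = 338
right sensor world pos = (7, -6); dR² = 290
sL = 40/338 = 20/169
sR = 40/290 = 4/29
mL = -1·sL + -1·sR = -1256/4901
mR = -1/2·sL + 0·sR = -10/169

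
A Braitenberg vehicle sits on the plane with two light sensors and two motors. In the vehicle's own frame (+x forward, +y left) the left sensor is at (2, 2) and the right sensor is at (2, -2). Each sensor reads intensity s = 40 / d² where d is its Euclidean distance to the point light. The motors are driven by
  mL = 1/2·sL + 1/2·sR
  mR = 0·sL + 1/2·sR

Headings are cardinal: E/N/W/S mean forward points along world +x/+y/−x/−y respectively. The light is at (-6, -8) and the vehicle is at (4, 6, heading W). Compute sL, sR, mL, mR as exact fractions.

5/26 1/8 33/208 1/16

left sensor world pos  = (2, 4); dL² = 208
right sensor world pos = (2, 8); dR² = 320
sL = 40/208 = 5/26
sR = 40/320 = 1/8
mL = 1/2·sL + 1/2·sR = 33/208
mR = 0·sL + 1/2·sR = 1/16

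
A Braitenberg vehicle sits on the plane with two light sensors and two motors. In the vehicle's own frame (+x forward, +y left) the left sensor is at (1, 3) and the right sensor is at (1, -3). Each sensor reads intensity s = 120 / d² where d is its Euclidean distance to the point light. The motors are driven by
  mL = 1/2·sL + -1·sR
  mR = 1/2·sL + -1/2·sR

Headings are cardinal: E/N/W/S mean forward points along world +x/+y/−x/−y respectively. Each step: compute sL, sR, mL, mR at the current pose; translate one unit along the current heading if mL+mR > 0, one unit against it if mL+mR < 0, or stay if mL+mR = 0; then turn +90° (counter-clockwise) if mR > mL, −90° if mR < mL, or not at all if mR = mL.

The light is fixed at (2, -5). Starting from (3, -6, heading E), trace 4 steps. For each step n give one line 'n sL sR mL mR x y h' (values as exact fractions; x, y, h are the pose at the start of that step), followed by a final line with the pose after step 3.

n=0: pose=(3,-6,E); sL=15, sR=6; mL=3/2, mR=9/2; mL+mR=6 → advance +1; mR−mL=3 → turn +1·90°
n=1: pose=(4,-6,N); sL=120, sR=24/5; mL=276/5, mR=288/5; mL+mR=564/5 → advance +1; mR−mL=12/5 → turn +1·90°
n=2: pose=(4,-5,W); sL=12, sR=12; mL=-6, mR=0; mL+mR=-6 → advance -1; mR−mL=6 → turn +1·90°
n=3: pose=(5,-5,S); sL=120/37, sR=120; mL=-4380/37, mR=-2160/37; mL+mR=-6540/37 → advance -1; mR−mL=60 → turn +1·90°

0 15 6 3/2 9/2 3 -6 E
1 120 24/5 276/5 288/5 4 -6 N
2 12 12 -6 0 4 -5 W
3 120/37 120 -4380/37 -2160/37 5 -5 S
final 5 -4 E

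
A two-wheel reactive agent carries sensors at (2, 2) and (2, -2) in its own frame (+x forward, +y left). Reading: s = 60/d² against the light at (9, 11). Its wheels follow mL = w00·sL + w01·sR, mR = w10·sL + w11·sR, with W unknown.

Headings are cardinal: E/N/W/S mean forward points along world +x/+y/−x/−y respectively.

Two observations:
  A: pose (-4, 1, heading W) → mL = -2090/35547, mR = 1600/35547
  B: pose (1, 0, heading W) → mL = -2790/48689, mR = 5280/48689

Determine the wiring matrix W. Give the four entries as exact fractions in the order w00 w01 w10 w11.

-1 1/2 -1 1

obs A: pose=(-4,1,W) → sL=20/123, sR=60/289, mL=-2090/35547, mR=1600/35547
obs B: pose=(1,0,W) → sL=60/269, sR=60/181, mL=-2790/48689, mR=5280/48689
sensor matrix S = [[20/123, 60/289], [60/269, 60/181]]; det S = 4380800/576915961
solve [mL_A; mL_B] = S·[w00; w01] and [mR_A; mR_B] = S·[w10; w11]:
  w00 = -1, w01 = 1/2, w10 = -1, w11 = 1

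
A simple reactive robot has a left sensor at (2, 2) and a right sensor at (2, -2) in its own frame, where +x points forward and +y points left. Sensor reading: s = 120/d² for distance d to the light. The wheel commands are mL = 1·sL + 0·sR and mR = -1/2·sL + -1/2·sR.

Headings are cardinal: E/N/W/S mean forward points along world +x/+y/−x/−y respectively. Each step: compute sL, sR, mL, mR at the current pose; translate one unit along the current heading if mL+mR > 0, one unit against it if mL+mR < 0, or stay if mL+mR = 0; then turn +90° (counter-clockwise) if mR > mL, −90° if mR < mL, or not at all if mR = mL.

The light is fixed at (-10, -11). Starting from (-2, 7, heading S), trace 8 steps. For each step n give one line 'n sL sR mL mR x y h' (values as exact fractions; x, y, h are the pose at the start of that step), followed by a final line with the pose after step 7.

0 30/89 30/73 30/89 -2430/6497 -2 7 S
1 24/65 40/159 24/65 -3208/10335 -2 8 W
2 60/233 20/87 60/233 -4940/20271 -3 8 N
3 24/113 8/27 24/113 -776/3051 -3 9 E
4 30/97 6/17 30/97 -546/1649 -4 9 S
5 120/377 24/109 120/377 -11064/41093 -4 10 W
6 60/269 60/289 60/269 -16740/77741 -5 10 N
7 24/125 120/449 24/125 -12888/56125 -5 11 E
final -6 11 S

n=0: pose=(-2,7,S); sL=30/89, sR=30/73; mL=30/89, mR=-2430/6497; mL+mR=-240/6497 → advance -1; mR−mL=-4620/6497 → turn -1·90°
n=1: pose=(-2,8,W); sL=24/65, sR=40/159; mL=24/65, mR=-3208/10335; mL+mR=608/10335 → advance +1; mR−mL=-7024/10335 → turn -1·90°
n=2: pose=(-3,8,N); sL=60/233, sR=20/87; mL=60/233, mR=-4940/20271; mL+mR=280/20271 → advance +1; mR−mL=-10160/20271 → turn -1·90°
n=3: pose=(-3,9,E); sL=24/113, sR=8/27; mL=24/113, mR=-776/3051; mL+mR=-128/3051 → advance -1; mR−mL=-1424/3051 → turn -1·90°
n=4: pose=(-4,9,S); sL=30/97, sR=6/17; mL=30/97, mR=-546/1649; mL+mR=-36/1649 → advance -1; mR−mL=-1056/1649 → turn -1·90°
n=5: pose=(-4,10,W); sL=120/377, sR=24/109; mL=120/377, mR=-11064/41093; mL+mR=2016/41093 → advance +1; mR−mL=-24144/41093 → turn -1·90°
n=6: pose=(-5,10,N); sL=60/269, sR=60/289; mL=60/269, mR=-16740/77741; mL+mR=600/77741 → advance +1; mR−mL=-34080/77741 → turn -1·90°
n=7: pose=(-5,11,E); sL=24/125, sR=120/449; mL=24/125, mR=-12888/56125; mL+mR=-2112/56125 → advance -1; mR−mL=-23664/56125 → turn -1·90°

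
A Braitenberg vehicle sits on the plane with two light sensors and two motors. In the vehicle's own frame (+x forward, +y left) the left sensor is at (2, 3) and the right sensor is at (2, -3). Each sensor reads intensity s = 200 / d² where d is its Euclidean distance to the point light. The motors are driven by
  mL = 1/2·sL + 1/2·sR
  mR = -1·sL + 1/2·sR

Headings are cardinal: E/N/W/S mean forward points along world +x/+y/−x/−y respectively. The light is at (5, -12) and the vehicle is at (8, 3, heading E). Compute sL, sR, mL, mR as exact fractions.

200/349 200/169 51800/58981 1100/58981

left sensor world pos  = (10, 6); dL² = 349
right sensor world pos = (10, 0); dR² = 169
sL = 200/349 = 200/349
sR = 200/169 = 200/169
mL = 1/2·sL + 1/2·sR = 51800/58981
mR = -1·sL + 1/2·sR = 1100/58981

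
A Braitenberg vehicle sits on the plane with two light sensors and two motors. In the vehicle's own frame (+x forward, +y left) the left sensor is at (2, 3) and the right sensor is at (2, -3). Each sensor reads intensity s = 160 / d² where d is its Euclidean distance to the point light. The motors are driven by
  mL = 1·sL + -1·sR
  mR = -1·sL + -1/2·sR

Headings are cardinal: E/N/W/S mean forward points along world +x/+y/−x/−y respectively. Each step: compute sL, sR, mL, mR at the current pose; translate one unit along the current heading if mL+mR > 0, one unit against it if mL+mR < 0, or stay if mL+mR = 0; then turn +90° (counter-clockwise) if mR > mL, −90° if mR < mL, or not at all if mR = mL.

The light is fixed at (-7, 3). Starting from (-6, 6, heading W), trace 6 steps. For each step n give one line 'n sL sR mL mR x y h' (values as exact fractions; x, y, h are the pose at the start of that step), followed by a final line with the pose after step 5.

0 160 160/37 5760/37 -6000/37 -6 6 W
1 80/13 16/5 192/65 -504/65 -5 6 N
2 160/41 160/17 -3840/697 -6000/697 -5 5 E
3 10 40 -30 -30 -6 5 S
4 160/17 32 -384/17 -432/17 -6 6 S
5 80 16/5 384/5 -408/5 -6 7 W
final -5 7 N

n=0: pose=(-6,6,W); sL=160, sR=160/37; mL=5760/37, mR=-6000/37; mL+mR=-240/37 → advance -1; mR−mL=-11760/37 → turn -1·90°
n=1: pose=(-5,6,N); sL=80/13, sR=16/5; mL=192/65, mR=-504/65; mL+mR=-24/5 → advance -1; mR−mL=-696/65 → turn -1·90°
n=2: pose=(-5,5,E); sL=160/41, sR=160/17; mL=-3840/697, mR=-6000/697; mL+mR=-240/17 → advance -1; mR−mL=-2160/697 → turn -1·90°
n=3: pose=(-6,5,S); sL=10, sR=40; mL=-30, mR=-30; mL+mR=-60 → advance -1; mR−mL=0 → turn +0·90°
n=4: pose=(-6,6,S); sL=160/17, sR=32; mL=-384/17, mR=-432/17; mL+mR=-48 → advance -1; mR−mL=-48/17 → turn -1·90°
n=5: pose=(-6,7,W); sL=80, sR=16/5; mL=384/5, mR=-408/5; mL+mR=-24/5 → advance -1; mR−mL=-792/5 → turn -1·90°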